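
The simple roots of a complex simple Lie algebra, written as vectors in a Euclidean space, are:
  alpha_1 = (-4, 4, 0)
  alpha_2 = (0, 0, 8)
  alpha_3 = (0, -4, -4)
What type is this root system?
C_3

Compute the Cartan integers a_ij = 2(alpha_i, alpha_j)/(alpha_j, alpha_j); the resulting 3x3 Cartan matrix is
[[2, 0, -1], [0, 2, -2], [-1, -1, 2]].
The roots have two lengths (squared-length ratio 2:1); the short ones are alpha_{1,3}. The associated Dynkin diagram is a chain of 3 nodes with a double edge at one end; the terminal node there is the unique long simple root (C_3), so the type is C_3 (the algebra sp(6)).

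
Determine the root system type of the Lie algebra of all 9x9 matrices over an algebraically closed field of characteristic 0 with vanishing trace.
A_8 (sl(9))

This is sl(9), which has dimension 9^2 - 1 = 80 and rank 9 - 1 = 8 (a Cartan subalgebra is the diagonal traceless matrices). In the classification of classical Lie algebras, the special linear algebra sl(n+1) has type A_n; here n = 8, so the Dynkin diagram is a chain of 8 nodes with single edges (A_8). Hence the type is A_8.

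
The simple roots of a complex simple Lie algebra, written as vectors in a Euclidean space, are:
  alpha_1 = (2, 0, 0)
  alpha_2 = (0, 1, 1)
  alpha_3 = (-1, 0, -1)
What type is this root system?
type C_3

Compute the Cartan integers a_ij = 2(alpha_i, alpha_j)/(alpha_j, alpha_j); the resulting 3x3 Cartan matrix is
[[2, 0, -2], [0, 2, -1], [-1, -1, 2]].
The roots have two lengths (squared-length ratio 2:1); the short ones are alpha_{2,3}. The associated Dynkin diagram is a chain of 3 nodes with a double edge at one end; the terminal node there is the unique long simple root (C_3), so the type is C_3 (the algebra sp(6)).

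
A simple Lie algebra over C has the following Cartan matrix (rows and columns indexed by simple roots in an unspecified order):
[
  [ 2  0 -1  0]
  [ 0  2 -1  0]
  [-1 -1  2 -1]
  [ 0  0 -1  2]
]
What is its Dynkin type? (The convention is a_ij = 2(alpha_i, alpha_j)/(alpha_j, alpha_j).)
D4

The matrix has rank 4 with 2's on the diagonal. Reading the off-diagonal entries as Dynkin edges (a single edge where a_ij = a_ji = -1; a double or triple edge where a_ij * a_ji = 2 or 3), the diagram is a chain of 2 nodes with a fork of two nodes at one end (D_4). One simple-root ordering that puts it in standard form is (alpha_1, alpha_3, alpha_2, alpha_4). So the algebra is type D_4, i.e. so(8).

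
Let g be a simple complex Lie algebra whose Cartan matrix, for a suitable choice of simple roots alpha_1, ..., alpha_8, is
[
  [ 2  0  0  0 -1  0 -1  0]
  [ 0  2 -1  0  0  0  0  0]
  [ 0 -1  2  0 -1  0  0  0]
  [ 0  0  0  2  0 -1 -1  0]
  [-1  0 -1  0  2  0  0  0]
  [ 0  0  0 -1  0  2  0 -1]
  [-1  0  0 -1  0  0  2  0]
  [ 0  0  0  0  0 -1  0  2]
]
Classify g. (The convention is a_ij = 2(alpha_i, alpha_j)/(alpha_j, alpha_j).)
The matrix has rank 8 with 2's on the diagonal. Reading the off-diagonal entries as Dynkin edges (a single edge where a_ij = a_ji = -1; a double or triple edge where a_ij * a_ji = 2 or 3), the diagram is a chain of 8 nodes with single edges (A_8). One simple-root ordering that puts it in standard form is (alpha_2, alpha_3, alpha_5, alpha_1, alpha_7, alpha_4, alpha_6, alpha_8). So the algebra is type A_8, i.e. sl(9).

type A_8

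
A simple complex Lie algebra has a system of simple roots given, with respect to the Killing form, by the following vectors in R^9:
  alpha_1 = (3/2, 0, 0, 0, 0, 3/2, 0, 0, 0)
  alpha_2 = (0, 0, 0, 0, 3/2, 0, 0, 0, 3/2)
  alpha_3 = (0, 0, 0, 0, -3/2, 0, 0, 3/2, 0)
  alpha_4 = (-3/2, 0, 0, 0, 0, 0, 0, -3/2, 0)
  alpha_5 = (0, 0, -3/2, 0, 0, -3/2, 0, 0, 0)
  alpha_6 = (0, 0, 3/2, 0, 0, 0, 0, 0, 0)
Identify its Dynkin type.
B_6

Compute the Cartan integers a_ij = 2(alpha_i, alpha_j)/(alpha_j, alpha_j); the resulting 6x6 Cartan matrix is
[[2, 0, 0, -1, -1, 0], [0, 2, -1, 0, 0, 0], [0, -1, 2, -1, 0, 0], [-1, 0, -1, 2, 0, 0], [-1, 0, 0, 0, 2, -2], [0, 0, 0, 0, -1, 2]].
The roots have two lengths (squared-length ratio 2:1); the short ones are alpha_{6}. The associated Dynkin diagram is a chain of 6 nodes with a double edge at one end; the terminal node there is the unique short simple root (B_6), so the type is B_6 (the algebra so(13)).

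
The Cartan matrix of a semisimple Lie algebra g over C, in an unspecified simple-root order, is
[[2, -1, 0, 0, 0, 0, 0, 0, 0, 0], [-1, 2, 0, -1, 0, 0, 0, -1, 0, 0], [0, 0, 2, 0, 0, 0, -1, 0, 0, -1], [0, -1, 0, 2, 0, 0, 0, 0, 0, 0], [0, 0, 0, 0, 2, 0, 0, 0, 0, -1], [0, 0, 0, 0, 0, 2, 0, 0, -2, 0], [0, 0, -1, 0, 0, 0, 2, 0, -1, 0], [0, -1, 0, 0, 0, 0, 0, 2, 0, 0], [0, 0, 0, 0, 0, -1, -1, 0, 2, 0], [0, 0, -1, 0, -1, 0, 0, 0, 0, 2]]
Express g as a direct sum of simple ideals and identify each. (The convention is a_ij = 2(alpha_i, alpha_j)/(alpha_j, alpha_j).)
type C_6 ⊕ type D_4

The diagram associated to this matrix has two connected components: the simple roots {alpha_3, alpha_5, alpha_6, alpha_7, alpha_9, alpha_10} form a chain of 6 nodes with a double edge at one end; the terminal node there is the unique long simple root (C_6), and {alpha_1, alpha_2, alpha_4, alpha_8} form a chain of 2 nodes with a fork of two nodes at one end (D_4). A semisimple Lie algebra decomposes uniquely as the direct sum of simple ideals, one per connected component of its Dynkin diagram, so g ≅ C_6 ⊕ D_4 (dimension 78 + 28 = 106).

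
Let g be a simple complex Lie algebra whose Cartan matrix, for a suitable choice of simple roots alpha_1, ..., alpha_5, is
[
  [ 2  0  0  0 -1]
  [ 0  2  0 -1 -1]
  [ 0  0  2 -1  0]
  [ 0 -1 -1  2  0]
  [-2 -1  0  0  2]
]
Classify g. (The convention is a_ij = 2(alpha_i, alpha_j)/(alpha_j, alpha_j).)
B_5

The matrix has rank 5 with 2's on the diagonal. Reading the off-diagonal entries as Dynkin edges (a single edge where a_ij = a_ji = -1; a double or triple edge where a_ij * a_ji = 2 or 3), the diagram is a chain of 5 nodes with a double edge at one end; the terminal node there is the unique short simple root (B_5). One simple-root ordering that puts it in standard form is (alpha_3, alpha_4, alpha_2, alpha_5, alpha_1). So the algebra is type B_5, i.e. so(11).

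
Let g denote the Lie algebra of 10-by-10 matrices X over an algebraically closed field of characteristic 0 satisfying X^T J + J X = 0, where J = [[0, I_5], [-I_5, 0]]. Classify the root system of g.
This is sp(10), which has dimension 10(10+1)/2 = 55 and rank 10/2 = 5. In the classification of classical Lie algebras, the symplectic algebra sp(2n) has type C_n; here n = 5, so the Dynkin diagram is a chain of 5 nodes with a double edge at one end; the terminal node there is the unique long simple root (C_5). Hence the type is C_5.

C5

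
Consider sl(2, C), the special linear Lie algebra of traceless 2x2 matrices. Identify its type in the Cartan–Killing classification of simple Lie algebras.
A1

This is sl(2), which has dimension 2^2 - 1 = 3 and rank 2 - 1 = 1 (a Cartan subalgebra is the diagonal traceless matrices). In the classification of classical Lie algebras, the special linear algebra sl(n+1) has type A_n; here n = 1, so the Dynkin diagram is a chain of 1 nodes with single edges (A_1). Hence the type is A_1.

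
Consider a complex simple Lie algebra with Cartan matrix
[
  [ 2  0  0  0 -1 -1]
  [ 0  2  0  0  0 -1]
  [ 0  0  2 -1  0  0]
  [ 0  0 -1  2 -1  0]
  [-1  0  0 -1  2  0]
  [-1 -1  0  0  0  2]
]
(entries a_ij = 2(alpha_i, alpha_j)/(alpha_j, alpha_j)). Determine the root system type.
The matrix has rank 6 with 2's on the diagonal. Reading the off-diagonal entries as Dynkin edges (a single edge where a_ij = a_ji = -1; a double or triple edge where a_ij * a_ji = 2 or 3), the diagram is a chain of 6 nodes with single edges (A_6). One simple-root ordering that puts it in standard form is (alpha_2, alpha_6, alpha_1, alpha_5, alpha_4, alpha_3). So the algebra is type A_6, i.e. sl(7).

A_6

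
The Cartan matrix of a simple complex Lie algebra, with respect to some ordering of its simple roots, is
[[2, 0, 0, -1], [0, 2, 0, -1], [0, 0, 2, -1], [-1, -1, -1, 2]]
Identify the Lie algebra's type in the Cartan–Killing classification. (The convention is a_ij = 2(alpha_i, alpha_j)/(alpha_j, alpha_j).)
The matrix has rank 4 with 2's on the diagonal. Reading the off-diagonal entries as Dynkin edges (a single edge where a_ij = a_ji = -1; a double or triple edge where a_ij * a_ji = 2 or 3), the diagram is a chain of 2 nodes with a fork of two nodes at one end (D_4). One simple-root ordering that puts it in standard form is (alpha_3, alpha_4, alpha_1, alpha_2). So the algebra is type D_4, i.e. so(8).

type D_4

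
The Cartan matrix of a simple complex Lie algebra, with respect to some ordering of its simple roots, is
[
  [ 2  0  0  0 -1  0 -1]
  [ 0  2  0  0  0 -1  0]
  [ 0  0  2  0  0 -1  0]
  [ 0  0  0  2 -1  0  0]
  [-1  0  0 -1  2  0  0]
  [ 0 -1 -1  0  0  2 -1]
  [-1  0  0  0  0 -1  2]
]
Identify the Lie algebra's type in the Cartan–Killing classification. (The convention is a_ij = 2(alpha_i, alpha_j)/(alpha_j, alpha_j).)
D_7 (so(14))

The matrix has rank 7 with 2's on the diagonal. Reading the off-diagonal entries as Dynkin edges (a single edge where a_ij = a_ji = -1; a double or triple edge where a_ij * a_ji = 2 or 3), the diagram is a chain of 5 nodes with a fork of two nodes at one end (D_7). One simple-root ordering that puts it in standard form is (alpha_4, alpha_5, alpha_1, alpha_7, alpha_6, alpha_3, alpha_2). So the algebra is type D_7, i.e. so(14).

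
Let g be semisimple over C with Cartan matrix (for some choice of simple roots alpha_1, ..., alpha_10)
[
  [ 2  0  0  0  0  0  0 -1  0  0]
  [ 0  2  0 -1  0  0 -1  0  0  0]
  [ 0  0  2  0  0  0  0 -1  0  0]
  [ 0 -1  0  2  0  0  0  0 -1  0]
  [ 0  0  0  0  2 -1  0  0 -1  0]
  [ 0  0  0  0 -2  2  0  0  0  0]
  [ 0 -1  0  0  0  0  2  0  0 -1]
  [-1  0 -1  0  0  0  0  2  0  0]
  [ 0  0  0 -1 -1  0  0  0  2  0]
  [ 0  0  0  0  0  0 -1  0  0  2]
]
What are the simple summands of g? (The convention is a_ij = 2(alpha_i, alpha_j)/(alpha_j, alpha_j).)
A3 + C7

The diagram associated to this matrix has two connected components: the simple roots {alpha_1, alpha_3, alpha_8} form a chain of 3 nodes with single edges (A_3), and {alpha_2, alpha_4, alpha_5, alpha_6, alpha_7, alpha_9, alpha_10} form a chain of 7 nodes with a double edge at one end; the terminal node there is the unique long simple root (C_7). A semisimple Lie algebra decomposes uniquely as the direct sum of simple ideals, one per connected component of its Dynkin diagram, so g ≅ A_3 ⊕ C_7 (dimension 15 + 105 = 120).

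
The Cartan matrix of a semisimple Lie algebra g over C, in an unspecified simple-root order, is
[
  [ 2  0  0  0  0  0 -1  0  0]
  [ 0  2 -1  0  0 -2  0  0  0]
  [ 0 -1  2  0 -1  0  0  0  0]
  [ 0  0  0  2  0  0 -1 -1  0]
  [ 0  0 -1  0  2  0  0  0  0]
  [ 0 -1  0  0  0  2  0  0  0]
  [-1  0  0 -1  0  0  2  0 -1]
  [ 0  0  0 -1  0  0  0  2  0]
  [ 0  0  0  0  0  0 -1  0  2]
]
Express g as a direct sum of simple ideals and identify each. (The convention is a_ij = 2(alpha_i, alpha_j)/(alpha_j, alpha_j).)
The diagram associated to this matrix has two connected components: the simple roots {alpha_2, alpha_3, alpha_5, alpha_6} form a chain of 4 nodes with a double edge at one end; the terminal node there is the unique short simple root (B_4), and {alpha_1, alpha_4, alpha_7, alpha_8, alpha_9} form a chain of 3 nodes with a fork of two nodes at one end (D_5). A semisimple Lie algebra decomposes uniquely as the direct sum of simple ideals, one per connected component of its Dynkin diagram, so g ≅ B_4 ⊕ D_5 (dimension 36 + 45 = 81).

B_4 + D_5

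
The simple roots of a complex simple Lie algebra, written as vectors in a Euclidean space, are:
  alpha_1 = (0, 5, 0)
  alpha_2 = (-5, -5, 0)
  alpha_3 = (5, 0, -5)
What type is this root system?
B_3 (so(7))

Compute the Cartan integers a_ij = 2(alpha_i, alpha_j)/(alpha_j, alpha_j); the resulting 3x3 Cartan matrix is
[[2, -1, 0], [-2, 2, -1], [0, -1, 2]].
The roots have two lengths (squared-length ratio 2:1); the short ones are alpha_{1}. The associated Dynkin diagram is a chain of 3 nodes with a double edge at one end; the terminal node there is the unique short simple root (B_3), so the type is B_3 (the algebra so(7)).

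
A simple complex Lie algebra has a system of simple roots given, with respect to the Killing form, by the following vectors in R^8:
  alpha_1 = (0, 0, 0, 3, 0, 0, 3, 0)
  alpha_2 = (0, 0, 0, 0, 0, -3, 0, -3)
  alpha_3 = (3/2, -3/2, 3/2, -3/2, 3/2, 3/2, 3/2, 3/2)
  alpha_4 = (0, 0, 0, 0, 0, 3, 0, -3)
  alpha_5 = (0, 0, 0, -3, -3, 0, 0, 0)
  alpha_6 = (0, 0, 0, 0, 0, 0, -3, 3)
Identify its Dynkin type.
type E_6

Compute the Cartan integers a_ij = 2(alpha_i, alpha_j)/(alpha_j, alpha_j); the resulting 6x6 Cartan matrix is
[[2, 0, 0, 0, -1, -1], [0, 2, -1, 0, 0, -1], [0, -1, 2, 0, 0, 0], [0, 0, 0, 2, 0, -1], [-1, 0, 0, 0, 2, 0], [-1, -1, 0, -1, 0, 2]].
All simple roots have the same length, so the diagram is simply laced. The associated Dynkin diagram is a chain of 5 nodes with one extra node attached to the third node from one end (E_6), so the type is E_6.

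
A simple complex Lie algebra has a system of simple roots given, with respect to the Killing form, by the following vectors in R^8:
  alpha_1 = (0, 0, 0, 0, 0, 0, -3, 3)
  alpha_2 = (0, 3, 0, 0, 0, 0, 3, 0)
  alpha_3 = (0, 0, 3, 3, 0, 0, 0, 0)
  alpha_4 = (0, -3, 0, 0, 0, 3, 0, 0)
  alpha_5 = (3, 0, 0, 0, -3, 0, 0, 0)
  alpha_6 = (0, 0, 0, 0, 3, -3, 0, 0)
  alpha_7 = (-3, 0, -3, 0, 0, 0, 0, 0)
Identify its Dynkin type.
A_7 (sl(8))

Compute the Cartan integers a_ij = 2(alpha_i, alpha_j)/(alpha_j, alpha_j); the resulting 7x7 Cartan matrix is
[[2, -1, 0, 0, 0, 0, 0], [-1, 2, 0, -1, 0, 0, 0], [0, 0, 2, 0, 0, 0, -1], [0, -1, 0, 2, 0, -1, 0], [0, 0, 0, 0, 2, -1, -1], [0, 0, 0, -1, -1, 2, 0], [0, 0, -1, 0, -1, 0, 2]].
All simple roots have the same length, so the diagram is simply laced. The associated Dynkin diagram is a chain of 7 nodes with single edges (A_7), so the type is A_7 (the algebra sl(8)).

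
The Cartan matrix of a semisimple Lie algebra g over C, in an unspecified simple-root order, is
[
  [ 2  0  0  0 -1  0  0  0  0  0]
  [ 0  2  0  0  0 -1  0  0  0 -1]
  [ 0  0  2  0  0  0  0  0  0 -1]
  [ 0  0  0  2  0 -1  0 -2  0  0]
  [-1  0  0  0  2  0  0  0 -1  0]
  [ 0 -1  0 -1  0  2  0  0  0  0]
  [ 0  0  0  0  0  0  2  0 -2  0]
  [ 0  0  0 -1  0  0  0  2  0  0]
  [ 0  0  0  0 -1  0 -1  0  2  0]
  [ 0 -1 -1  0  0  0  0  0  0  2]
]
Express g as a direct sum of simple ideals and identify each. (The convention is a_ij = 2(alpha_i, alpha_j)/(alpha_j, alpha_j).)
The diagram associated to this matrix has two connected components: the simple roots {alpha_2, alpha_3, alpha_4, alpha_6, alpha_8, alpha_10} form a chain of 6 nodes with a double edge at one end; the terminal node there is the unique short simple root (B_6), and {alpha_1, alpha_5, alpha_7, alpha_9} form a chain of 4 nodes with a double edge at one end; the terminal node there is the unique long simple root (C_4). A semisimple Lie algebra decomposes uniquely as the direct sum of simple ideals, one per connected component of its Dynkin diagram, so g ≅ B_6 ⊕ C_4 (dimension 78 + 36 = 114).

B_6 (so(13)) + C_4 (sp(8))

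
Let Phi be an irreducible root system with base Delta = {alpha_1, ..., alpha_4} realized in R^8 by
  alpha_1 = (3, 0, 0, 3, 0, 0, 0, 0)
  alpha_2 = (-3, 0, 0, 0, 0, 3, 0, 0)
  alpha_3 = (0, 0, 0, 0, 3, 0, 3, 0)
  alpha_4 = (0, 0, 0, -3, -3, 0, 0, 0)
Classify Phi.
A_4 (sl(5))

Compute the Cartan integers a_ij = 2(alpha_i, alpha_j)/(alpha_j, alpha_j); the resulting 4x4 Cartan matrix is
[[2, -1, 0, -1], [-1, 2, 0, 0], [0, 0, 2, -1], [-1, 0, -1, 2]].
All simple roots have the same length, so the diagram is simply laced. The associated Dynkin diagram is a chain of 4 nodes with single edges (A_4), so the type is A_4 (the algebra sl(5)).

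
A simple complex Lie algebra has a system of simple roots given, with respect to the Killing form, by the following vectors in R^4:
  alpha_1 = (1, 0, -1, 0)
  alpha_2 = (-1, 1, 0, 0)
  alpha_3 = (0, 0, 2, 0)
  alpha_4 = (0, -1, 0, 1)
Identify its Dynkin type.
Compute the Cartan integers a_ij = 2(alpha_i, alpha_j)/(alpha_j, alpha_j); the resulting 4x4 Cartan matrix is
[[2, -1, -1, 0], [-1, 2, 0, -1], [-2, 0, 2, 0], [0, -1, 0, 2]].
The roots have two lengths (squared-length ratio 2:1); the short ones are alpha_{1,2,4}. The associated Dynkin diagram is a chain of 4 nodes with a double edge at one end; the terminal node there is the unique long simple root (C_4), so the type is C_4 (the algebra sp(8)).

C_4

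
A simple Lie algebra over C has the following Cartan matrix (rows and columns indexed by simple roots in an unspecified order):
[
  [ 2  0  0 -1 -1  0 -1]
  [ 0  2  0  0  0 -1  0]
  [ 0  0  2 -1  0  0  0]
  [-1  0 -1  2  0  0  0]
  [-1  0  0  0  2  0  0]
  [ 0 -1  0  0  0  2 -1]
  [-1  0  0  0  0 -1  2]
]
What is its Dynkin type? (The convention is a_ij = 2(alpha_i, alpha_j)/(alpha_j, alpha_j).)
The matrix has rank 7 with 2's on the diagonal. Reading the off-diagonal entries as Dynkin edges (a single edge where a_ij = a_ji = -1; a double or triple edge where a_ij * a_ji = 2 or 3), the diagram is a chain of 6 nodes with one extra node attached to the third node from one end (E_7). One simple-root ordering that puts it in standard form is (alpha_3, alpha_5, alpha_4, alpha_1, alpha_7, alpha_6, alpha_2). So the algebra is type E_7.

E_7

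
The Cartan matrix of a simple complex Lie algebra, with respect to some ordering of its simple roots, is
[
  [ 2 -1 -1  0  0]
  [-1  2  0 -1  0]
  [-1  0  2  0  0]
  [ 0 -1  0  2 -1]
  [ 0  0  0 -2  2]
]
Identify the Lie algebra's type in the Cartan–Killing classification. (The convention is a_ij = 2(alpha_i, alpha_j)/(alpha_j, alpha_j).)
The matrix has rank 5 with 2's on the diagonal. Reading the off-diagonal entries as Dynkin edges (a single edge where a_ij = a_ji = -1; a double or triple edge where a_ij * a_ji = 2 or 3), the diagram is a chain of 5 nodes with a double edge at one end; the terminal node there is the unique long simple root (C_5). One simple-root ordering that puts it in standard form is (alpha_3, alpha_1, alpha_2, alpha_4, alpha_5). So the algebra is type C_5, i.e. sp(10).

C_5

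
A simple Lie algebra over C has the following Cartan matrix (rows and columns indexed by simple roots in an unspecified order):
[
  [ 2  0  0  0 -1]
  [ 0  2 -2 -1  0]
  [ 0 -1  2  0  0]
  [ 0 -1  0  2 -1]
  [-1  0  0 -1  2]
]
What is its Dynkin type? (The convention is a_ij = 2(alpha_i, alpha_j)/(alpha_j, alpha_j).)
The matrix has rank 5 with 2's on the diagonal. Reading the off-diagonal entries as Dynkin edges (a single edge where a_ij = a_ji = -1; a double or triple edge where a_ij * a_ji = 2 or 3), the diagram is a chain of 5 nodes with a double edge at one end; the terminal node there is the unique short simple root (B_5). One simple-root ordering that puts it in standard form is (alpha_1, alpha_5, alpha_4, alpha_2, alpha_3). So the algebra is type B_5, i.e. so(11).

B_5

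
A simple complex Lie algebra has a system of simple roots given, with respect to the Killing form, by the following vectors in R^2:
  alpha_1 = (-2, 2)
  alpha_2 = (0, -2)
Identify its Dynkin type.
Compute the Cartan integers a_ij = 2(alpha_i, alpha_j)/(alpha_j, alpha_j); the resulting 2x2 Cartan matrix is
[[2, -2], [-1, 2]].
The roots have two lengths (squared-length ratio 2:1); the short ones are alpha_{2}. The associated Dynkin diagram is a chain of 2 nodes with a double edge at one end; the terminal node there is the unique short simple root (B_2), so the type is B_2 (the algebra so(5)).

B_2 (so(5))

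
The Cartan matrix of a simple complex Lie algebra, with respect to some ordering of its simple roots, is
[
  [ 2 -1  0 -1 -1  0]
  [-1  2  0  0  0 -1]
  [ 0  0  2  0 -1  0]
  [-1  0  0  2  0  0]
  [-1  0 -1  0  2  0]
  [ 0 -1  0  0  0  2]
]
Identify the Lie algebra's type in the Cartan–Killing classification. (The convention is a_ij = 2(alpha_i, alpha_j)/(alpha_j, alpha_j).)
The matrix has rank 6 with 2's on the diagonal. Reading the off-diagonal entries as Dynkin edges (a single edge where a_ij = a_ji = -1; a double or triple edge where a_ij * a_ji = 2 or 3), the diagram is a chain of 5 nodes with one extra node attached to the third node from one end (E_6). One simple-root ordering that puts it in standard form is (alpha_3, alpha_4, alpha_5, alpha_1, alpha_2, alpha_6). So the algebra is type E_6.

E_6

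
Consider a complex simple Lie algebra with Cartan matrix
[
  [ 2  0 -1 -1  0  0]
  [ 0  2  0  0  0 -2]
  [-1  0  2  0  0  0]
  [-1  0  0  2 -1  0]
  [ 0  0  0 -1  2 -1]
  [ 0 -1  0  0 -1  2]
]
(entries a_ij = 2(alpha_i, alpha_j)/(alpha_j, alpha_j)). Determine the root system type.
The matrix has rank 6 with 2's on the diagonal. Reading the off-diagonal entries as Dynkin edges (a single edge where a_ij = a_ji = -1; a double or triple edge where a_ij * a_ji = 2 or 3), the diagram is a chain of 6 nodes with a double edge at one end; the terminal node there is the unique long simple root (C_6). One simple-root ordering that puts it in standard form is (alpha_3, alpha_1, alpha_4, alpha_5, alpha_6, alpha_2). So the algebra is type C_6, i.e. sp(12).

C6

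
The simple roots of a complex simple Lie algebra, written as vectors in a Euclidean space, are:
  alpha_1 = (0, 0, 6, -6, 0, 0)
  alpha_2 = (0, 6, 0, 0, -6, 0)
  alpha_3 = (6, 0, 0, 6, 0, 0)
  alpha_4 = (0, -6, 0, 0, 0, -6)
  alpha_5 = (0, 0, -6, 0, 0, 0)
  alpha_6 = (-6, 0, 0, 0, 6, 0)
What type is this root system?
Compute the Cartan integers a_ij = 2(alpha_i, alpha_j)/(alpha_j, alpha_j); the resulting 6x6 Cartan matrix is
[[2, 0, -1, 0, -2, 0], [0, 2, 0, -1, 0, -1], [-1, 0, 2, 0, 0, -1], [0, -1, 0, 2, 0, 0], [-1, 0, 0, 0, 2, 0], [0, -1, -1, 0, 0, 2]].
The roots have two lengths (squared-length ratio 2:1); the short ones are alpha_{5}. The associated Dynkin diagram is a chain of 6 nodes with a double edge at one end; the terminal node there is the unique short simple root (B_6), so the type is B_6 (the algebra so(13)).

B6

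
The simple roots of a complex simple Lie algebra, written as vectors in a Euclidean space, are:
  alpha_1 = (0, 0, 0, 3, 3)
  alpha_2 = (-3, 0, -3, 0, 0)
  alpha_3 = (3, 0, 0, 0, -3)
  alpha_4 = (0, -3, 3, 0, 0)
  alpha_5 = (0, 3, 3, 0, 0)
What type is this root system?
Compute the Cartan integers a_ij = 2(alpha_i, alpha_j)/(alpha_j, alpha_j); the resulting 5x5 Cartan matrix is
[[2, 0, -1, 0, 0], [0, 2, -1, -1, -1], [-1, -1, 2, 0, 0], [0, -1, 0, 2, 0], [0, -1, 0, 0, 2]].
All simple roots have the same length, so the diagram is simply laced. The associated Dynkin diagram is a chain of 3 nodes with a fork of two nodes at one end (D_5), so the type is D_5 (the algebra so(10)).

D_5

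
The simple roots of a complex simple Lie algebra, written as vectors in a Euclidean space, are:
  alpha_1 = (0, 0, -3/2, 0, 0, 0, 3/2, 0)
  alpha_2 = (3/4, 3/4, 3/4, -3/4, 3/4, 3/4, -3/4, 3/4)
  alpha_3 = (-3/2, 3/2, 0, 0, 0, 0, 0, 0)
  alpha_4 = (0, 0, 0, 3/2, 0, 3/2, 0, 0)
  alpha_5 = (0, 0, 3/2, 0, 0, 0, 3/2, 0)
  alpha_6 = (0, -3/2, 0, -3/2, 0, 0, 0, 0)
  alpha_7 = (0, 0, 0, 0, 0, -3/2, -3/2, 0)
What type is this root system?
E_7

Compute the Cartan integers a_ij = 2(alpha_i, alpha_j)/(alpha_j, alpha_j); the resulting 7x7 Cartan matrix is
[[2, -1, 0, 0, 0, 0, -1], [-1, 2, 0, 0, 0, 0, 0], [0, 0, 2, 0, 0, -1, 0], [0, 0, 0, 2, 0, -1, -1], [0, 0, 0, 0, 2, 0, -1], [0, 0, -1, -1, 0, 2, 0], [-1, 0, 0, -1, -1, 0, 2]].
All simple roots have the same length, so the diagram is simply laced. The associated Dynkin diagram is a chain of 6 nodes with one extra node attached to the third node from one end (E_7), so the type is E_7.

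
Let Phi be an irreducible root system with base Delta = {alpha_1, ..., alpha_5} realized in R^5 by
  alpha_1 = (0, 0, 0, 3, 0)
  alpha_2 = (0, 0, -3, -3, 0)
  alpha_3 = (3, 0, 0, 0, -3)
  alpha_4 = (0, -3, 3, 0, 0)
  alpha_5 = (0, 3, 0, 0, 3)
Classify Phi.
Compute the Cartan integers a_ij = 2(alpha_i, alpha_j)/(alpha_j, alpha_j); the resulting 5x5 Cartan matrix is
[[2, -1, 0, 0, 0], [-2, 2, 0, -1, 0], [0, 0, 2, 0, -1], [0, -1, 0, 2, -1], [0, 0, -1, -1, 2]].
The roots have two lengths (squared-length ratio 2:1); the short ones are alpha_{1}. The associated Dynkin diagram is a chain of 5 nodes with a double edge at one end; the terminal node there is the unique short simple root (B_5), so the type is B_5 (the algebra so(11)).

B_5 (so(11))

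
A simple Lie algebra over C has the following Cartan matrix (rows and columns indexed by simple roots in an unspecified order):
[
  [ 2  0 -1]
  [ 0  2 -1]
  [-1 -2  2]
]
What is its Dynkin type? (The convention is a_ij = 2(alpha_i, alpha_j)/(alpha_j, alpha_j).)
type B_3

The matrix has rank 3 with 2's on the diagonal. Reading the off-diagonal entries as Dynkin edges (a single edge where a_ij = a_ji = -1; a double or triple edge where a_ij * a_ji = 2 or 3), the diagram is a chain of 3 nodes with a double edge at one end; the terminal node there is the unique short simple root (B_3). One simple-root ordering that puts it in standard form is (alpha_1, alpha_3, alpha_2). So the algebra is type B_3, i.e. so(7).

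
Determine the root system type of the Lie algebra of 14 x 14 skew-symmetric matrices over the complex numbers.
D7

This is so(14) with 14 even, which has dimension 14(14-1)/2 = 91 and rank 14/2 = 7. In the classification of classical Lie algebras, the orthogonal algebra so(2n) in an even number of variables has type D_n; here n = 7, so the Dynkin diagram is a chain of 5 nodes with a fork of two nodes at one end (D_7). Hence the type is D_7.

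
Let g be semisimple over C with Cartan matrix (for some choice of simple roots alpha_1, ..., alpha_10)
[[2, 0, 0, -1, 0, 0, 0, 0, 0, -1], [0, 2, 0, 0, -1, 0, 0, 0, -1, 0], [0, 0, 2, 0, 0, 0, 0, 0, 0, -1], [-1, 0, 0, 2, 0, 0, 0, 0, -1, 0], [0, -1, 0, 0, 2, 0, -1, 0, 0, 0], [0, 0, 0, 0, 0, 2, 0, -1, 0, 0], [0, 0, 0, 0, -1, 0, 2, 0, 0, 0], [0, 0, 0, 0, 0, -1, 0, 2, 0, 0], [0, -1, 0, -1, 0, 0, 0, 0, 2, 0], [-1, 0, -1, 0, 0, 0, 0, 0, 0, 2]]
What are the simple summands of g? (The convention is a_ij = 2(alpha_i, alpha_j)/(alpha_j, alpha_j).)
A_2 ⊕ A_8

The diagram associated to this matrix has two connected components: the simple roots {alpha_6, alpha_8} form a chain of 2 nodes with single edges (A_2), and {alpha_1, alpha_2, alpha_3, alpha_4, alpha_5, alpha_7, alpha_9, alpha_10} form a chain of 8 nodes with single edges (A_8). A semisimple Lie algebra decomposes uniquely as the direct sum of simple ideals, one per connected component of its Dynkin diagram, so g ≅ A_2 ⊕ A_8 (dimension 8 + 80 = 88).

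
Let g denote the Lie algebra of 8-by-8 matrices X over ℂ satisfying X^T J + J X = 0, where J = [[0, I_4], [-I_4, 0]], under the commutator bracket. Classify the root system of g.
This is sp(8), which has dimension 8(8+1)/2 = 36 and rank 8/2 = 4. In the classification of classical Lie algebras, the symplectic algebra sp(2n) has type C_n; here n = 4, so the Dynkin diagram is a chain of 4 nodes with a double edge at one end; the terminal node there is the unique long simple root (C_4). Hence the type is C_4.

C4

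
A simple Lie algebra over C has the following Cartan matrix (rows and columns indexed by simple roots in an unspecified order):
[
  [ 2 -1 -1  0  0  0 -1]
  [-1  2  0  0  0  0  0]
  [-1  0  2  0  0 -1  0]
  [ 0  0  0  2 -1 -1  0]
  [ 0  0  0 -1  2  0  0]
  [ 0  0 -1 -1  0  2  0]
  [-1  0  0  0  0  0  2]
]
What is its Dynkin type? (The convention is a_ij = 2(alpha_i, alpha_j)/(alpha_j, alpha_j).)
The matrix has rank 7 with 2's on the diagonal. Reading the off-diagonal entries as Dynkin edges (a single edge where a_ij = a_ji = -1; a double or triple edge where a_ij * a_ji = 2 or 3), the diagram is a chain of 5 nodes with a fork of two nodes at one end (D_7). One simple-root ordering that puts it in standard form is (alpha_5, alpha_4, alpha_6, alpha_3, alpha_1, alpha_2, alpha_7). So the algebra is type D_7, i.e. so(14).

D_7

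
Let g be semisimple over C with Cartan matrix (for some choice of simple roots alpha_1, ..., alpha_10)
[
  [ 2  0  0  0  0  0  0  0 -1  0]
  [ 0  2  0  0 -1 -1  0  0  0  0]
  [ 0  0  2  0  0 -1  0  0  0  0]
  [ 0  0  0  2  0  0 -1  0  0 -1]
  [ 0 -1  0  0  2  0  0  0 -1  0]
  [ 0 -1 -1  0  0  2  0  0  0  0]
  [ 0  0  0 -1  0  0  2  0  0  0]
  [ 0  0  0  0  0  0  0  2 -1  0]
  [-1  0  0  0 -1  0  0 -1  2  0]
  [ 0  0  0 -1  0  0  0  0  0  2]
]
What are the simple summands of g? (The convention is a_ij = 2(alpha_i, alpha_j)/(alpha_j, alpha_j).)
The diagram associated to this matrix has two connected components: the simple roots {alpha_4, alpha_7, alpha_10} form a chain of 3 nodes with single edges (A_3), and {alpha_1, alpha_2, alpha_3, alpha_5, alpha_6, alpha_8, alpha_9} form a chain of 5 nodes with a fork of two nodes at one end (D_7). A semisimple Lie algebra decomposes uniquely as the direct sum of simple ideals, one per connected component of its Dynkin diagram, so g ≅ A_3 ⊕ D_7 (dimension 15 + 91 = 106).

A_3 (sl(4)) ⊕ D_7 (so(14))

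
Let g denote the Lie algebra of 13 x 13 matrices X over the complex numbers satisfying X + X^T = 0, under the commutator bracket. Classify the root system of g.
This is so(13) with 13 odd, which has dimension 13(13-1)/2 = 78 and rank (13-1)/2 = 6. In the classification of classical Lie algebras, the orthogonal algebra so(2n+1) in an odd number of variables has type B_n; here n = 6, so the Dynkin diagram is a chain of 6 nodes with a double edge at one end; the terminal node there is the unique short simple root (B_6). Hence the type is B_6.

B_6 (so(13))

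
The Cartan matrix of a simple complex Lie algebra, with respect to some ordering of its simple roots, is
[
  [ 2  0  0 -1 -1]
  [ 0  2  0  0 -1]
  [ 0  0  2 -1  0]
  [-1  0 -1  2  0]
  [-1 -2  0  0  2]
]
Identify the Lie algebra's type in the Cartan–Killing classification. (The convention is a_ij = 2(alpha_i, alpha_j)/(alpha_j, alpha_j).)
B_5 (so(11))

The matrix has rank 5 with 2's on the diagonal. Reading the off-diagonal entries as Dynkin edges (a single edge where a_ij = a_ji = -1; a double or triple edge where a_ij * a_ji = 2 or 3), the diagram is a chain of 5 nodes with a double edge at one end; the terminal node there is the unique short simple root (B_5). One simple-root ordering that puts it in standard form is (alpha_3, alpha_4, alpha_1, alpha_5, alpha_2). So the algebra is type B_5, i.e. so(11).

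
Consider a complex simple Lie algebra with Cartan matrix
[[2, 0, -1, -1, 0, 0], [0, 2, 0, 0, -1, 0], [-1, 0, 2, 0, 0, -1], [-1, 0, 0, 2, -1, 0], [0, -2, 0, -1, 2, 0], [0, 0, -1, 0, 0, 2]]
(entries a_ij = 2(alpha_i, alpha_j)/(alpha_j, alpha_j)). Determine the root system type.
The matrix has rank 6 with 2's on the diagonal. Reading the off-diagonal entries as Dynkin edges (a single edge where a_ij = a_ji = -1; a double or triple edge where a_ij * a_ji = 2 or 3), the diagram is a chain of 6 nodes with a double edge at one end; the terminal node there is the unique short simple root (B_6). One simple-root ordering that puts it in standard form is (alpha_6, alpha_3, alpha_1, alpha_4, alpha_5, alpha_2). So the algebra is type B_6, i.e. so(13).

B6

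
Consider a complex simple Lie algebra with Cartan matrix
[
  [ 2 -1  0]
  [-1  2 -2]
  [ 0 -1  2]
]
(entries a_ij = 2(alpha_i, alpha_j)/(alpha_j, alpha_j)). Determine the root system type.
B3

The matrix has rank 3 with 2's on the diagonal. Reading the off-diagonal entries as Dynkin edges (a single edge where a_ij = a_ji = -1; a double or triple edge where a_ij * a_ji = 2 or 3), the diagram is a chain of 3 nodes with a double edge at one end; the terminal node there is the unique short simple root (B_3). One simple-root ordering that puts it in standard form is (alpha_1, alpha_2, alpha_3). So the algebra is type B_3, i.e. so(7).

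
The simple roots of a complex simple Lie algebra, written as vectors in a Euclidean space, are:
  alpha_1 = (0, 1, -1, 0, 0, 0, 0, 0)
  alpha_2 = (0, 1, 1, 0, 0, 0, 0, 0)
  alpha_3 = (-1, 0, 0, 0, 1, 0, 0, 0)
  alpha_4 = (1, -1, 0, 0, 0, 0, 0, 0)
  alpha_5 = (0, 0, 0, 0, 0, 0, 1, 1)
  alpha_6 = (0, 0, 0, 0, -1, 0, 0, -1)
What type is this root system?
D6

Compute the Cartan integers a_ij = 2(alpha_i, alpha_j)/(alpha_j, alpha_j); the resulting 6x6 Cartan matrix is
[[2, 0, 0, -1, 0, 0], [0, 2, 0, -1, 0, 0], [0, 0, 2, -1, 0, -1], [-1, -1, -1, 2, 0, 0], [0, 0, 0, 0, 2, -1], [0, 0, -1, 0, -1, 2]].
All simple roots have the same length, so the diagram is simply laced. The associated Dynkin diagram is a chain of 4 nodes with a fork of two nodes at one end (D_6), so the type is D_6 (the algebra so(12)).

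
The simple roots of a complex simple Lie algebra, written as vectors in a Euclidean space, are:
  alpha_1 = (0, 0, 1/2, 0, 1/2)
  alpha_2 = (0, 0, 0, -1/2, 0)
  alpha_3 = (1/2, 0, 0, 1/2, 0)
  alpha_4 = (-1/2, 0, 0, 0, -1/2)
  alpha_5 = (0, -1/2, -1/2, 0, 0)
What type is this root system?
type B_5

Compute the Cartan integers a_ij = 2(alpha_i, alpha_j)/(alpha_j, alpha_j); the resulting 5x5 Cartan matrix is
[[2, 0, 0, -1, -1], [0, 2, -1, 0, 0], [0, -2, 2, -1, 0], [-1, 0, -1, 2, 0], [-1, 0, 0, 0, 2]].
The roots have two lengths (squared-length ratio 2:1); the short ones are alpha_{2}. The associated Dynkin diagram is a chain of 5 nodes with a double edge at one end; the terminal node there is the unique short simple root (B_5), so the type is B_5 (the algebra so(11)).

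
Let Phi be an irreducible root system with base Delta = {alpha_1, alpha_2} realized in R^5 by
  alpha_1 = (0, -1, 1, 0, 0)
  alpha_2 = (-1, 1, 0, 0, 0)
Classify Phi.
Compute the Cartan integers a_ij = 2(alpha_i, alpha_j)/(alpha_j, alpha_j); the resulting 2x2 Cartan matrix is
[[2, -1], [-1, 2]].
All simple roots have the same length, so the diagram is simply laced. The associated Dynkin diagram is a chain of 2 nodes with single edges (A_2), so the type is A_2 (the algebra sl(3)).

A2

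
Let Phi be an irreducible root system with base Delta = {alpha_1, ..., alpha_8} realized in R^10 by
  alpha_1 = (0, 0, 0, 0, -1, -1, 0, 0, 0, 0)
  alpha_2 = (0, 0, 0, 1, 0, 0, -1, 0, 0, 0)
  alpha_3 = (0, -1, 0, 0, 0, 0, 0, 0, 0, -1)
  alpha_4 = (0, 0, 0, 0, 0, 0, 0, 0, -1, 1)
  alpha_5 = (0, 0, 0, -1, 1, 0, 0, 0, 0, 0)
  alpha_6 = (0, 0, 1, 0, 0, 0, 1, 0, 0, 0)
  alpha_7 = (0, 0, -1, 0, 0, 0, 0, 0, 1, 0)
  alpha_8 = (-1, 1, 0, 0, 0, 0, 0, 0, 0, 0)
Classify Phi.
Compute the Cartan integers a_ij = 2(alpha_i, alpha_j)/(alpha_j, alpha_j); the resulting 8x8 Cartan matrix is
[[2, 0, 0, 0, -1, 0, 0, 0], [0, 2, 0, 0, -1, -1, 0, 0], [0, 0, 2, -1, 0, 0, 0, -1], [0, 0, -1, 2, 0, 0, -1, 0], [-1, -1, 0, 0, 2, 0, 0, 0], [0, -1, 0, 0, 0, 2, -1, 0], [0, 0, 0, -1, 0, -1, 2, 0], [0, 0, -1, 0, 0, 0, 0, 2]].
All simple roots have the same length, so the diagram is simply laced. The associated Dynkin diagram is a chain of 8 nodes with single edges (A_8), so the type is A_8 (the algebra sl(9)).

type A_8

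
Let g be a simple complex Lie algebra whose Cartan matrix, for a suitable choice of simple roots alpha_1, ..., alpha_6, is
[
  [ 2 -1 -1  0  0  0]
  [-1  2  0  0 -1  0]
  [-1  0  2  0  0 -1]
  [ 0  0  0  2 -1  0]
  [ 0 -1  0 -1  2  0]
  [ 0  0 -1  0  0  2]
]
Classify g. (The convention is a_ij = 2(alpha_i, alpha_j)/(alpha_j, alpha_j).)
The matrix has rank 6 with 2's on the diagonal. Reading the off-diagonal entries as Dynkin edges (a single edge where a_ij = a_ji = -1; a double or triple edge where a_ij * a_ji = 2 or 3), the diagram is a chain of 6 nodes with single edges (A_6). One simple-root ordering that puts it in standard form is (alpha_4, alpha_5, alpha_2, alpha_1, alpha_3, alpha_6). So the algebra is type A_6, i.e. sl(7).

A_6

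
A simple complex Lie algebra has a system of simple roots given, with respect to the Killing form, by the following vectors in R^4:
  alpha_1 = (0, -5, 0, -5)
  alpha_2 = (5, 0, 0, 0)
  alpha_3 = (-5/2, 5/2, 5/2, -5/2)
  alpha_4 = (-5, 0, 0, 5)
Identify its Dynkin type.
type F_4

Compute the Cartan integers a_ij = 2(alpha_i, alpha_j)/(alpha_j, alpha_j); the resulting 4x4 Cartan matrix is
[[2, 0, 0, -1], [0, 2, -1, -1], [0, -1, 2, 0], [-1, -2, 0, 2]].
The roots have two lengths (squared-length ratio 2:1); the short ones are alpha_{2,3}. The associated Dynkin diagram is a chain of 4 nodes with a double edge between the middle two (F_4), so the type is F_4.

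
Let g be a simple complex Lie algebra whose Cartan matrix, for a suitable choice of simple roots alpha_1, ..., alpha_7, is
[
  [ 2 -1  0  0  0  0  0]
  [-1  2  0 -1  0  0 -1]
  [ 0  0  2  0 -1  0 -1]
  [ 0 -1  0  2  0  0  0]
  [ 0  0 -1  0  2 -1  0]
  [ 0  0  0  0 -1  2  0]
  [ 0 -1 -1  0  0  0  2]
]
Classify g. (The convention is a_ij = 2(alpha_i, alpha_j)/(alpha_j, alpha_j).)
The matrix has rank 7 with 2's on the diagonal. Reading the off-diagonal entries as Dynkin edges (a single edge where a_ij = a_ji = -1; a double or triple edge where a_ij * a_ji = 2 or 3), the diagram is a chain of 5 nodes with a fork of two nodes at one end (D_7). One simple-root ordering that puts it in standard form is (alpha_6, alpha_5, alpha_3, alpha_7, alpha_2, alpha_4, alpha_1). So the algebra is type D_7, i.e. so(14).

D7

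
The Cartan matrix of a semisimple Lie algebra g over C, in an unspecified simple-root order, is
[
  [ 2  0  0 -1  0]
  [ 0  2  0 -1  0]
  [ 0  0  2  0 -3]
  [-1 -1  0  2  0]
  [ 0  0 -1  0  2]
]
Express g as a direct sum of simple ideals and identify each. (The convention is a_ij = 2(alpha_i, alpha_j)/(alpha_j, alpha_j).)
A3 ⊕ G2

The diagram associated to this matrix has two connected components: the simple roots {alpha_1, alpha_2, alpha_4} form a chain of 3 nodes with single edges (A_3), and {alpha_3, alpha_5} form two nodes joined by a triple edge (G_2). A semisimple Lie algebra decomposes uniquely as the direct sum of simple ideals, one per connected component of its Dynkin diagram, so g ≅ A_3 ⊕ G_2 (dimension 15 + 14 = 29).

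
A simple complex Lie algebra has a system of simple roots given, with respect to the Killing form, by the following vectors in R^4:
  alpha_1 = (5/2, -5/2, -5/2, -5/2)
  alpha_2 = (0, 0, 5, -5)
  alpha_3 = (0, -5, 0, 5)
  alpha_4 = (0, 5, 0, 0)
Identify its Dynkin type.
Compute the Cartan integers a_ij = 2(alpha_i, alpha_j)/(alpha_j, alpha_j); the resulting 4x4 Cartan matrix is
[[2, 0, 0, -1], [0, 2, -1, 0], [0, -1, 2, -2], [-1, 0, -1, 2]].
The roots have two lengths (squared-length ratio 2:1); the short ones are alpha_{1,4}. The associated Dynkin diagram is a chain of 4 nodes with a double edge between the middle two (F_4), so the type is F_4.

F_4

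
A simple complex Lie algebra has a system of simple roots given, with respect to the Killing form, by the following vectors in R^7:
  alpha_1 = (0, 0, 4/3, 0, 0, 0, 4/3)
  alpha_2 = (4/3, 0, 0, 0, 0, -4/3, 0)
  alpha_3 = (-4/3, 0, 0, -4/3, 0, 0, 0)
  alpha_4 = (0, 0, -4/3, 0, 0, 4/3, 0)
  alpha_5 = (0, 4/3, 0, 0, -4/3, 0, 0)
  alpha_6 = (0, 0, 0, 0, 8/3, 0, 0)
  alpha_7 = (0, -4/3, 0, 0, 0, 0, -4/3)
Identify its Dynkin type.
C_7 (sp(14))

Compute the Cartan integers a_ij = 2(alpha_i, alpha_j)/(alpha_j, alpha_j); the resulting 7x7 Cartan matrix is
[[2, 0, 0, -1, 0, 0, -1], [0, 2, -1, -1, 0, 0, 0], [0, -1, 2, 0, 0, 0, 0], [-1, -1, 0, 2, 0, 0, 0], [0, 0, 0, 0, 2, -1, -1], [0, 0, 0, 0, -2, 2, 0], [-1, 0, 0, 0, -1, 0, 2]].
The roots have two lengths (squared-length ratio 2:1); the short ones are alpha_{1,2,3,4,5,7}. The associated Dynkin diagram is a chain of 7 nodes with a double edge at one end; the terminal node there is the unique long simple root (C_7), so the type is C_7 (the algebra sp(14)).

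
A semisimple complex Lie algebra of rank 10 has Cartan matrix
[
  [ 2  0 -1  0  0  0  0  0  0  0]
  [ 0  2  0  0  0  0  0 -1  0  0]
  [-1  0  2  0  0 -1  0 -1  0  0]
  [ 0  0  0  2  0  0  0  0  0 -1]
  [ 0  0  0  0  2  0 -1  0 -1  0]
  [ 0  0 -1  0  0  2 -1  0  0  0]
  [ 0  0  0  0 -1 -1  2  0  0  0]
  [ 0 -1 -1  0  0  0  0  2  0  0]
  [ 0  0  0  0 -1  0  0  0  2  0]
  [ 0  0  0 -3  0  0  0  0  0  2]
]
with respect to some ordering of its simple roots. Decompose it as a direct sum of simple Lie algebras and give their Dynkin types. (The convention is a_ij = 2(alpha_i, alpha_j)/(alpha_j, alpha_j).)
type E_8 ⊕ type G_2

The diagram associated to this matrix has two connected components: the simple roots {alpha_1, alpha_2, alpha_3, alpha_5, alpha_6, alpha_7, alpha_8, alpha_9} form a chain of 7 nodes with one extra node attached to the third node from one end (E_8), and {alpha_4, alpha_10} form two nodes joined by a triple edge (G_2). A semisimple Lie algebra decomposes uniquely as the direct sum of simple ideals, one per connected component of its Dynkin diagram, so g ≅ E_8 ⊕ G_2 (dimension 248 + 14 = 262).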